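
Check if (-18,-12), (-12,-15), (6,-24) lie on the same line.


-18*(-15+ 24) - 12*(-24+ 12) + 6*(-12+ 15)
= -162 + 144 + 18 = 0

Yes, collinear (determinant = 0)


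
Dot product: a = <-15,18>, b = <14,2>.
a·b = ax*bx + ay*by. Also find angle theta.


a·b = -15*14 + 18*2 = -210 + 36 = -174
|a| = sqrt(225+324) = 23.4307
|b| = sqrt(196+4) = 14.1421
cos(theta) = -174/(sqrt(549)*sqrt(200)) = -174/sqrt(109800) = -0.525107
theta = arccos(-174/sqrt(109800)) = 121.6755 degrees

a·b = -174, theta = 121.6755 deg


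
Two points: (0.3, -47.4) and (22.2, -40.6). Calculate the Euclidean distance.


dx = 22.2 - 0.3 = 21.9
dy = -40.6 + 47.4 = 6.8
d = sqrt(479.61 + 46.24) = sqrt(525.85) = 22.9314

22.9314


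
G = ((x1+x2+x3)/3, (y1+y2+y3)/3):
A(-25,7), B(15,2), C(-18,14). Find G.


Gx = (-25+15- 18)/3 = -28/3 = -9.3333
Gy = (7+2+14)/3 = 23/3 = 7.6667

G = (-9.3333, 7.6667)


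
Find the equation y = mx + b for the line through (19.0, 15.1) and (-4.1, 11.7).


m = (-3.4)/(-23.1) = 0.1472
b = y1 - m*x1 = 15.1 - (-3.4*19.0)/(-23.1) = 15.1 - 2.7965 = 12.3035

y = 0.1472x + 12.3035


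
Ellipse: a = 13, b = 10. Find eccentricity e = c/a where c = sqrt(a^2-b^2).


c = sqrt(169-100) = sqrt(69) = 8.3066
e = c/a = sqrt(69)/13 = 0.6390

e = 0.6390


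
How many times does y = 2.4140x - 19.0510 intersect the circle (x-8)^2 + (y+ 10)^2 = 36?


Substitute y = 2.4140x - 19.0510: (x-8)^2 + (2.4140x- 19.0510+ 10)^2 = 36
Expand to Ax^2 + Bx + C = 0, where b-k = -9.051
A = 1+m^2 = 6.827396
B = 2(m(b-k) - h) = 2(2.4140*(-9.051) - 8) = -59.698228
C = h^2 + (b-k)^2 - r^2 = 64 + 81.920601 - 36 = 109.920601
disc = B^2-4AC = 3563.8784 - 3001.8859 = 561.9925
disc > 0

2 intersection points


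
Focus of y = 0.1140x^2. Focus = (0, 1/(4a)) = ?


a = 0.1140
4a = 0.4560
focus = (0, 1/0.4560) = (0, 2.1930)

Focus = (0, 2.1930)


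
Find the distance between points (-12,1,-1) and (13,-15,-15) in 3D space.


dx=25, dy=-16, dz=-14
d = sqrt(625+256+196) = sqrt(1077) = 32.8177

32.8177


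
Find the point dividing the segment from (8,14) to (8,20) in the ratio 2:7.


Px = (2*8 + 7*8)/9 = 72/9 = 8.0000
Py = (2*20 + 7*14)/9 = 138/9 = 15.3333

P = (8.0000, 15.3333)


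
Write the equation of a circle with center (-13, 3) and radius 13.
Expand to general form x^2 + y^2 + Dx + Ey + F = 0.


(x+ 13)^2 + (y-3)^2 = 13^2
D = -2h = 26, E = -2k = -6
F = h^2+k^2-r^2 = 169+9-169 = 9

x^2 + y^2 + 26x - 6y + 9 = 0


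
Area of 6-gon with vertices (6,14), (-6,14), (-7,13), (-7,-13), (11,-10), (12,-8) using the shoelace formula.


sum(xi*y_{i+1}) = 6*14 - 6*13 - 7*(-13) - 7*(-10) + 11*(-8) + 12*14 = 247
sum(yi*x_{i+1}) = 14*(-6) + 14*(-7) + 13*(-7) - 13*11 - 10*12 - 8*6 = -584
Area = |247 + 584|/2 = 831/2 = 415.5000

415.5000 sq units


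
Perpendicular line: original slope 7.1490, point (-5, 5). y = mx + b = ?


Perpendicular slope = -1/m1 = -1/7.1490 = -0.1399
b2 = y0 - m2*x0 = 5 - 5/7.1490 = 5 - 0.6994 = 4.3006

y = -0.1399x + 4.3006


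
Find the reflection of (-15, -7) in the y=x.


Reflection rule for y=x: (y, x)
(-15, -7) -> (-7, -15)

(-7, -15)


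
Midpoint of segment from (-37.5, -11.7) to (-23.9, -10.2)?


Mx = (-37.5 - 23.9)/2 = -61.4/2 = -30.7000
My = (-11.7 - 10.2)/2 = -21.9/2 = -10.9500

(-30.7000, -10.9500)


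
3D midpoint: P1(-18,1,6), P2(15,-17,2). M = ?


Mx = (-18+15)/2 = -1.5000
My = (1- 17)/2 = -8.0000
Mz = (6+2)/2 = 4.0000

M = (-1.5000, -8.0000, 4.0000)


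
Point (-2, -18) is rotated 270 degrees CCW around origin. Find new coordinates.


cos(270) = 0, sin(270) = -1
x' = -2*0 + 18*(-1) = -18
y' = -2*(-1) - 18*0 = 2

(-18, 2)


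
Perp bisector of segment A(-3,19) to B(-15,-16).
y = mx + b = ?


Midpoint = (-9, 1.5)
Slope of AB = dy/dx = -35/(-12) = 2.9167
Perp slope = -dx/dy = -12/35 = -0.3429
b = My - (perp slope)*Mx = 1.5 + (-12*(-9))/(-35) = 1.5 - 3.0857 = -1.5857

y = -0.3429x - 1.5857


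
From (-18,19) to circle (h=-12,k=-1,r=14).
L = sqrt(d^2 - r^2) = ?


d = sqrt((-18+ 12)^2 + (19+ 1)^2) = sqrt(36+400) = 20.8806
L = sqrt(436.0000 - 196) = sqrt(240.0000) = 15.4919

15.4919


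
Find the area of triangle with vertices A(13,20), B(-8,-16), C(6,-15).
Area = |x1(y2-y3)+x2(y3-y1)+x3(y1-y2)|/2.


13*(-16+ 15) = -13
-8*(-15-20) = 280
6*(20+ 16) = 216
sum = 483
Area = |483|/2 = 241.5000

241.5000 sq units


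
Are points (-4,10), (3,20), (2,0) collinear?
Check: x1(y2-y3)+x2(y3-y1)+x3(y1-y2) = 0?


-4*(20-0) + 3*(0-10) + 2*(10-20)
= -80 - 30 - 20 = -130

No, not collinear (determinant = -130)


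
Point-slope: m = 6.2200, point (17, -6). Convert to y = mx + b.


y + 6 = 6.2200(x - 17)
y = 6.2200x - 6 - 6.2200*17
y = 6.2200x - 111.7400

y = 6.2200x - 111.7400


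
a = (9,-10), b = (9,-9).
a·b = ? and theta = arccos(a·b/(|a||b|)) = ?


a·b = 9*9 - 10*(-9) = 81 + 90 = 171
|a| = sqrt(81+100) = 13.4536
|b| = sqrt(81+81) = 12.7279
cos(theta) = 171/(sqrt(181)*sqrt(162)) = 171/sqrt(29322) = 0.998618
theta = arccos(171/sqrt(29322)) = 3.0128 degrees

a·b = 171, theta = 3.0128 deg


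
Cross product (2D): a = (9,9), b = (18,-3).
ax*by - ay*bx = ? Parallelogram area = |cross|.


cross = 9*(-3) - 9*18 = -27 - 162 = -189
Parallelogram area = |-189| = 189

cross = -189, parallelogram area = 189


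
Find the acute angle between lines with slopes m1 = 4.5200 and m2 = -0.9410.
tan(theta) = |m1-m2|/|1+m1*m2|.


m1-m2 = 5.461
1+m1*m2 = -3.25332
tan(theta) = |5.461/(-3.25332)| = 1.678593
theta = arctan(|5.461/(-3.25332)|) = 59.2162 degrees (acute angle)

59.2162 degrees


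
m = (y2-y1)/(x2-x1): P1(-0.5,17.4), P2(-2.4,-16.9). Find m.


dy = -16.9 - 17.4 = -34.3
dx = -2.4 + 0.5 = -1.9
m = -34.3/(-1.9) = 18.0526

m = 18.0526


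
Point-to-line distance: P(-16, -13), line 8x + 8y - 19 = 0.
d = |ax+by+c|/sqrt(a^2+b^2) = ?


|8*(-16) + 8*(-13) - 19| = |-251| = 251
sqrt(64 + 64) = sqrt(128) = 11.3137
d = 251/sqrt(128) = 22.1855

22.1855


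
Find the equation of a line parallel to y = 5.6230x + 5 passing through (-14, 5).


Parallel lines have equal slopes.
m2 = 5.6230
b2 = 5 - 5.6230*(-14) = 83.7220

y = 5.6230x + 83.7220


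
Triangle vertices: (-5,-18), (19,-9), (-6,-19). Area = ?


-5*(-9+ 19) = -50
19*(-19+ 18) = -19
-6*(-18+ 9) = 54
sum = -15
Area = |-15|/2 = 7.5000

7.5000 sq units


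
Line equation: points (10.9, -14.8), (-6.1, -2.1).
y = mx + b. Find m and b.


m = (12.7)/(-17.0) = -0.7471
b = y1 - m*x1 = -14.8 - (12.7*10.9)/(-17.0) = -14.8 + 8.1429 = -6.6571

y = -0.7471x - 6.6571


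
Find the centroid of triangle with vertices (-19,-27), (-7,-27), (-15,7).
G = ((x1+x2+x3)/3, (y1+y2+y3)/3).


Gx = (-19- 7- 15)/3 = -41/3 = -13.6667
Gy = (-27- 27+7)/3 = -47/3 = -15.6667

G = (-13.6667, -15.6667)


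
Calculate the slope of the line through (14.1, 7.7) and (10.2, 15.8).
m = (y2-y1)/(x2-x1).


dy = 15.8 - 7.7 = 8.1
dx = 10.2 - 14.1 = -3.9
m = 8.1/(-3.9) = -2.0769

m = -2.0769


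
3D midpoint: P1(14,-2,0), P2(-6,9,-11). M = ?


Mx = (14- 6)/2 = 4.0000
My = (-2+9)/2 = 3.5000
Mz = (0- 11)/2 = -5.5000

M = (4.0000, 3.5000, -5.5000)


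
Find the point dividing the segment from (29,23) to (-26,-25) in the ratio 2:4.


Px = (2*(-26) + 4*29)/6 = 64/6 = 10.6667
Py = (2*(-25) + 4*23)/6 = 42/6 = 7.0000

P = (10.6667, 7.0000)


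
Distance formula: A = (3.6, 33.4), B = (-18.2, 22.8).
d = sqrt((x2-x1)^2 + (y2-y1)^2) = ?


dx = -18.2 - 3.6 = -21.8
dy = 22.8 - 33.4 = -10.6
d = sqrt(475.24 + 112.36) = sqrt(587.6) = 24.2405

24.2405


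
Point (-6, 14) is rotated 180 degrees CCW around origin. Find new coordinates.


cos(180) = -1, sin(180) = 0
x' = -6*(-1) - 14*0 = 6
y' = -6*0 + 14*(-1) = -14

(6, -14)


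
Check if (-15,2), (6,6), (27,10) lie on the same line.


-15*(6-10) + 6*(10-2) + 27*(2-6)
= 60 + 48 - 108 = 0

Yes, collinear (determinant = 0)


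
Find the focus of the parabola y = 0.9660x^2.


a = 0.9660
4a = 3.8640
focus = (0, 1/3.8640) = (0, 0.2588)

Focus = (0, 0.2588)


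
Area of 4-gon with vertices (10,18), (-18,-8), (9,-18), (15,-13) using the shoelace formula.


sum(xi*y_{i+1}) = 10*(-8) - 18*(-18) + 9*(-13) + 15*18 = 397
sum(yi*x_{i+1}) = 18*(-18) - 8*9 - 18*15 - 13*10 = -796
Area = |397 + 796|/2 = 1193/2 = 596.5000

596.5000 sq units


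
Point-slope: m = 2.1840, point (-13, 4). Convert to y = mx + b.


y - 4 = 2.1840(x + 13)
y = 2.1840x + 4 - 2.1840*(-13)
y = 2.1840x + 32.3920

y = 2.1840x + 32.3920


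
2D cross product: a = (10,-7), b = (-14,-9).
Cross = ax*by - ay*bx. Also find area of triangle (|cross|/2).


cross = 10*(-9) + 7*(-14) = -90 - 98 = -188
Triangle area = |-188|/2 = 188/2 = 94.0000

cross = -188, triangle area = 94.0000


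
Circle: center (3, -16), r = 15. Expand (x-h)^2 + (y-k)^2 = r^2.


(x-3)^2 + (y+ 16)^2 = 15^2
D = -2h = -6, E = -2k = 32
F = h^2+k^2-r^2 = 9+256-225 = 40

x^2 + y^2 - 6x + 32y + 40 = 0


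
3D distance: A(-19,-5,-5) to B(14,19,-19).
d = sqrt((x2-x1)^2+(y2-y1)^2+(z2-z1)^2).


dx=33, dy=24, dz=-14
d = sqrt(1089+576+196) = sqrt(1861) = 43.1393

43.1393


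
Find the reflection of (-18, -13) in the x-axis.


Reflection rule for x-axis: (x, -y)
(-18, -13) -> (-18, 13)

(-18, 13)


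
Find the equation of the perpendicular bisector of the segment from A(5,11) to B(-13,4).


Midpoint = (-4, 7.5)
Slope of AB = dy/dx = -7/(-18) = 0.3889
Perp slope = -dx/dy = -18/7 = -2.5714
b = My - (perp slope)*Mx = 7.5 + (-18*(-4))/(-7) = 7.5 - 10.2857 = -2.7857

y = -2.5714x - 2.7857


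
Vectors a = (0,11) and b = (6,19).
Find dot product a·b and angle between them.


a·b = 0*6 + 11*19 = 0 + 209 = 209
|a| = sqrt(0+121) = 11.0000
|b| = sqrt(36+361) = 19.9249
cos(theta) = 209/(sqrt(121)*sqrt(397)) = 209/sqrt(48037) = 0.953583
theta = arccos(209/sqrt(48037)) = 17.5256 degrees

a·b = 209, theta = 17.5256 deg


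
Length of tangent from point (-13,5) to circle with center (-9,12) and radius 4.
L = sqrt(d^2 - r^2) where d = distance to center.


d = sqrt((-13+ 9)^2 + (5-12)^2) = sqrt(16+49) = 8.0623
L = sqrt(65.0000 - 16) = sqrt(49.0000) = 7.0000

7.0000


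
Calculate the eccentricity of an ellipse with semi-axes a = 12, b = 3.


c = sqrt(144-9) = sqrt(135) = 11.6190
e = c/a = sqrt(135)/12 = 0.9682

e = 0.9682


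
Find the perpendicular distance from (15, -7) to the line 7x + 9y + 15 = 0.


|7*15 + 9*(-7) + 15| = |57| = 57
sqrt(49 + 81) = sqrt(130) = 11.4018
d = 57/sqrt(130) = 4.9992

4.9992


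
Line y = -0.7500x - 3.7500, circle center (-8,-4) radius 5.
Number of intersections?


Substitute y = -0.7500x - 3.7500: (x+ 8)^2 + (-0.7500x- 3.7500+ 4)^2 = 25
Expand to Ax^2 + Bx + C = 0, where b-k = 0.25
A = 1+m^2 = 1.5625
B = 2(m(b-k) - h) = 2(-0.7500*0.25 + 8) = 15.625
C = h^2 + (b-k)^2 - r^2 = 64 + 0.0625 - 25 = 39.0625
disc = B^2-4AC = 244.1406 - 244.1406 = 0
disc = 0

1 intersection point (tangent)


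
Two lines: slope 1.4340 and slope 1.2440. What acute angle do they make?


m1-m2 = 0.19
1+m1*m2 = 2.783896
tan(theta) = |0.19/2.783896| = 0.068250
theta = arctan(|0.19/2.783896|) = 3.9044 degrees (acute angle)

3.9044 degrees


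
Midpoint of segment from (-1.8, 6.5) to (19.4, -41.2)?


Mx = (-1.8 + 19.4)/2 = 17.6/2 = 8.8000
My = (6.5 - 41.2)/2 = -34.7/2 = -17.3500

(8.8000, -17.3500)


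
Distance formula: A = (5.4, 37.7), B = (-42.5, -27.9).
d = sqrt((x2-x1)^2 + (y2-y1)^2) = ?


dx = -42.5 - 5.4 = -47.9
dy = -27.9 - 37.7 = -65.6
d = sqrt(2294.41 + 4303.36) = sqrt(6597.77) = 81.2267

81.2267


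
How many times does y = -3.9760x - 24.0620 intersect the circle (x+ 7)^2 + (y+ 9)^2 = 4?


Substitute y = -3.9760x - 24.0620: (x+ 7)^2 + (-3.9760x- 24.0620+ 9)^2 = 4
Expand to Ax^2 + Bx + C = 0, where b-k = -15.062
A = 1+m^2 = 16.808576
B = 2(m(b-k) - h) = 2(-3.9760*(-15.062) + 7) = 133.773024
C = h^2 + (b-k)^2 - r^2 = 49 + 226.863844 - 4 = 271.863844
disc = B^2-4AC = 17895.2220 - 18278.5763 = -383.3543
disc < 0

0 intersection points


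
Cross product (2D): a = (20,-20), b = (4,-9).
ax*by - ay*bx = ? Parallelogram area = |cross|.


cross = 20*(-9) + 20*4 = -180 + 80 = -100
Parallelogram area = |-100| = 100

cross = -100, parallelogram area = 100


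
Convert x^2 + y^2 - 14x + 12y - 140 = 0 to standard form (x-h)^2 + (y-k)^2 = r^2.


h = -D/2 = 14/2 = 7
k = -E/2 = -12/2 = -6
r^2 = h^2 + k^2 - F = 49 + 36 + 140 = 225
r = 15

Center (7, -6), radius = 15


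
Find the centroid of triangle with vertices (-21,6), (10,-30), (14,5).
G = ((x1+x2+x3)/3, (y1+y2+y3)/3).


Gx = (-21+10+14)/3 = 3/3 = 1.0000
Gy = (6- 30+5)/3 = -19/3 = -6.3333

G = (1.0000, -6.3333)


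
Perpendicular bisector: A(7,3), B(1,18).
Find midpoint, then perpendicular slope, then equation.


Midpoint = (4, 10.5)
Slope of AB = dy/dx = 15/(-6) = -2.5000
Perp slope = -dx/dy = 6/15 = 0.4000
b = My - (perp slope)*Mx = 10.5 + (-6*4)/15 = 10.5 - 1.6000 = 8.9000

y = 0.4000x + 8.9000


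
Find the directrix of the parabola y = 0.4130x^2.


a = 0.4130
1/(4a) = 0.6053
directrix: y = -0.6053 = -0.6053

y = -0.6053


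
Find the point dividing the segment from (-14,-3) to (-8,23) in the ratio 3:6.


Px = (3*(-8) + 6*(-14))/9 = -108/9 = -12.0000
Py = (3*23 + 6*(-3))/9 = 51/9 = 5.6667

P = (-12.0000, 5.6667)


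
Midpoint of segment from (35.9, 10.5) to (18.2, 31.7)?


Mx = (35.9 + 18.2)/2 = 54.1/2 = 27.0500
My = (10.5 + 31.7)/2 = 42.2/2 = 21.1000

(27.0500, 21.1000)


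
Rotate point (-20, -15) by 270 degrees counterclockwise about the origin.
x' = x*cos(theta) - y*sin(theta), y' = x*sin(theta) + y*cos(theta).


cos(270) = 0, sin(270) = -1
x' = -20*0 + 15*(-1) = -15
y' = -20*(-1) - 15*0 = 20

(-15, 20)


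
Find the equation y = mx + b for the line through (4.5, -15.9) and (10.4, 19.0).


m = (34.9)/(5.9) = 5.9153
b = y1 - m*x1 = -15.9 - (34.9*4.5)/(5.9) = -15.9 - 26.6186 = -42.5186

y = 5.9153x - 42.5186


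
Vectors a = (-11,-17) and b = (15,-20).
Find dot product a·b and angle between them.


a·b = -11*15 - 17*(-20) = -165 + 340 = 175
|a| = sqrt(121+289) = 20.2485
|b| = sqrt(225+400) = 25.0000
cos(theta) = 175/(sqrt(410)*sqrt(625)) = 175/sqrt(256250) = 0.345705
theta = arccos(175/sqrt(256250)) = 69.7751 degrees

a·b = 175, theta = 69.7751 deg


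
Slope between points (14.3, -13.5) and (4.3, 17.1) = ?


dy = 17.1 + 13.5 = 30.6
dx = 4.3 - 14.3 = -10.0
m = 30.6/(-10.0) = -3.0600

m = -3.0600


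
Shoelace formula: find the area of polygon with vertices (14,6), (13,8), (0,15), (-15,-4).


sum(xi*y_{i+1}) = 14*8 + 13*15 + 0*(-4) - 15*6 = 217
sum(yi*x_{i+1}) = 6*13 + 8*0 + 15*(-15) - 4*14 = -203
Area = |217 + 203|/2 = 420/2 = 210.0000

210.0000 sq units


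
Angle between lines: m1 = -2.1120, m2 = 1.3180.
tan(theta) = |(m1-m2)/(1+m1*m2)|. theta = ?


m1-m2 = -3.43
1+m1*m2 = -1.783616
tan(theta) = |-3.43/(-1.783616)| = 1.923060
theta = arctan(|-3.43/(-1.783616)|) = 62.5254 degrees (acute angle)

62.5254 degrees


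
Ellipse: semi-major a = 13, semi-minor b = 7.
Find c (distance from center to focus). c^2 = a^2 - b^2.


c^2 = 13^2 - 7^2 = 169 - 49 = 120
c = sqrt(120) = 10.9545

c = 10.9545


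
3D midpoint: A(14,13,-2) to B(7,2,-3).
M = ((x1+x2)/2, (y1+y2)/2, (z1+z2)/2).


Mx = (14+7)/2 = 10.5000
My = (13+2)/2 = 7.5000
Mz = (-2- 3)/2 = -2.5000

M = (10.5000, 7.5000, -2.5000)


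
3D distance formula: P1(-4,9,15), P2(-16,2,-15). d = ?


dx=-12, dy=-7, dz=-30
d = sqrt(144+49+900) = sqrt(1093) = 33.0606

33.0606


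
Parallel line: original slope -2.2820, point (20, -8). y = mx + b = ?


Parallel lines have equal slopes.
m2 = -2.2820
b2 = -8 + 2.2820*20 = 37.6400

y = -2.2820x + 37.6400


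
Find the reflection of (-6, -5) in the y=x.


Reflection rule for y=x: (y, x)
(-6, -5) -> (-5, -6)

(-5, -6)


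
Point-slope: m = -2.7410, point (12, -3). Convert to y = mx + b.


y + 3 = -2.7410(x - 12)
y = -2.7410x - 3 + 2.7410*12
y = -2.7410x + 29.8920

y = -2.7410x + 29.8920


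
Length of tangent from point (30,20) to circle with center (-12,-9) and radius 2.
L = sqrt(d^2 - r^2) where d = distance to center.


d = sqrt((30+ 12)^2 + (20+ 9)^2) = sqrt(1764+841) = 51.0392
L = sqrt(2605.0000 - 4) = sqrt(2601.0000) = 51.0000

51.0000


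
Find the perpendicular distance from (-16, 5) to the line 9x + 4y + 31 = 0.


|9*(-16) + 4*5 + 31| = |-93| = 93
sqrt(81 + 16) = sqrt(97) = 9.8489
d = 93/sqrt(97) = 9.4427

9.4427


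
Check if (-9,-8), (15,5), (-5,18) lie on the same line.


-9*(5-18) + 15*(18+ 8) - 5*(-8-5)
= 117 + 390 + 65 = 572

No, not collinear (determinant = 572)


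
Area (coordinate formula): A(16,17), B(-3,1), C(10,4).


16*(1-4) = -48
-3*(4-17) = 39
10*(17-1) = 160
sum = 151
Area = |151|/2 = 75.5000

75.5000 sq units


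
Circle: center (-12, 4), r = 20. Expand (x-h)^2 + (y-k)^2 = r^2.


(x+ 12)^2 + (y-4)^2 = 20^2
D = -2h = 24, E = -2k = -8
F = h^2+k^2-r^2 = 144+16-400 = -240

x^2 + y^2 + 24x - 8y - 240 = 0


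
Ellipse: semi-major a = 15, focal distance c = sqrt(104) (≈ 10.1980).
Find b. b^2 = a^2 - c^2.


b^2 = 15^2 - (sqrt(104))^2 = 225 - 104 = 121
b = sqrt(121) = 11

b = 11


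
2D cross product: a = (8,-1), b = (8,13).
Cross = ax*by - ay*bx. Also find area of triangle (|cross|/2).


cross = 8*13 + 1*8 = 104 + 8 = 112
Triangle area = |112|/2 = 112/2 = 56.0000

cross = 112, triangle area = 56.0000


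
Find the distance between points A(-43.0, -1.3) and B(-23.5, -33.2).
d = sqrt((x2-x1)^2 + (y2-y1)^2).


dx = -23.5 + 43.0 = 19.5
dy = -33.2 + 1.3 = -31.9
d = sqrt(380.25 + 1017.61) = sqrt(1397.86) = 37.3880

37.3880


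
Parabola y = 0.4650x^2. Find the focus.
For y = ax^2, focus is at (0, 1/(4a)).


a = 0.4650
4a = 1.8600
focus = (0, 1/1.8600) = (0, 0.5376)

Focus = (0, 0.5376)


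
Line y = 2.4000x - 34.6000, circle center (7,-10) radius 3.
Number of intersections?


Substitute y = 2.4000x - 34.6000: (x-7)^2 + (2.4000x- 34.6000+ 10)^2 = 9
Expand to Ax^2 + Bx + C = 0, where b-k = -24.6
A = 1+m^2 = 6.76
B = 2(m(b-k) - h) = 2(2.4000*(-24.6) - 7) = -132.08
C = h^2 + (b-k)^2 - r^2 = 49 + 605.16 - 9 = 645.16
disc = B^2-4AC = 17445.1264 - 17445.1264 = 0
disc = 0

1 intersection point (tangent)


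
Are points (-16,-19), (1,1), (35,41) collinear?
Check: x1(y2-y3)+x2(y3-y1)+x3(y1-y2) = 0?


-16*(1-41) + 1*(41+ 19) + 35*(-19-1)
= 640 + 60 - 700 = 0

Yes, collinear (determinant = 0)


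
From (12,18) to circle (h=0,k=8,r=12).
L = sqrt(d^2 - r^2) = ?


d = sqrt((12-0)^2 + (18-8)^2) = sqrt(144+100) = 15.6205
L = sqrt(244.0000 - 144) = sqrt(100.0000) = 10.0000

10.0000


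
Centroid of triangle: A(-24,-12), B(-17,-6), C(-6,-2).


Gx = (-24- 17- 6)/3 = -47/3 = -15.6667
Gy = (-12- 6- 2)/3 = -20/3 = -6.6667

G = (-15.6667, -6.6667)


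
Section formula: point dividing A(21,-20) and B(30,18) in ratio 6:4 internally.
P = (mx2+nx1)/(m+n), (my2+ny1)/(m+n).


Px = (6*30 + 4*21)/10 = 264/10 = 26.4000
Py = (6*18 + 4*(-20))/10 = 28/10 = 2.8000

P = (26.4000, 2.8000)


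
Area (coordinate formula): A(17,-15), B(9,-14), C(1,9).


17*(-14-9) = -391
9*(9+ 15) = 216
1*(-15+ 14) = -1
sum = -176
Area = |-176|/2 = 88.0000

88.0000 sq units


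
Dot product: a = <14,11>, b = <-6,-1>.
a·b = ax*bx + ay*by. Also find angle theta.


a·b = 14*(-6) + 11*(-1) = -84 - 11 = -95
|a| = sqrt(196+121) = 17.8045
|b| = sqrt(36+1) = 6.0828
cos(theta) = -95/(sqrt(317)*sqrt(37)) = -95/sqrt(11729) = -0.877189
theta = arccos(-95/sqrt(11729)) = 151.3051 degrees

a·b = -95, theta = 151.3051 deg


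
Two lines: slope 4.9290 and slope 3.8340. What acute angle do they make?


m1-m2 = 1.095
1+m1*m2 = 19.897786
tan(theta) = |1.095/19.897786| = 0.055031
theta = arctan(|1.095/19.897786|) = 3.1499 degrees (acute angle)

3.1499 degrees


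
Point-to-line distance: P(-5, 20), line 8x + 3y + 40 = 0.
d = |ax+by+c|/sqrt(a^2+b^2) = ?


|8*(-5) + 3*20 + 40| = |60| = 60
sqrt(64 + 9) = sqrt(73) = 8.5440
d = 60/sqrt(73) = 7.0225

7.0225


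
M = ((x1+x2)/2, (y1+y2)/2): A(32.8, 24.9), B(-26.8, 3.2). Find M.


Mx = (32.8 - 26.8)/2 = 6/2 = 3.0000
My = (24.9 + 3.2)/2 = 28.1/2 = 14.0500

(3.0000, 14.0500)


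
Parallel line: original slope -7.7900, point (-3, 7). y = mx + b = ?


Parallel lines have equal slopes.
m2 = -7.7900
b2 = 7 + 7.7900*(-3) = -16.3700

y = -7.7900x - 16.3700


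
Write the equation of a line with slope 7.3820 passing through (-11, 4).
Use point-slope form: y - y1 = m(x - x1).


y - 4 = 7.3820(x + 11)
y = 7.3820x + 4 - 7.3820*(-11)
y = 7.3820x + 85.2020

y = 7.3820x + 85.2020


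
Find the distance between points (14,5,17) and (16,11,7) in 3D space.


dx=2, dy=6, dz=-10
d = sqrt(4+36+100) = sqrt(140) = 11.8322

11.8322


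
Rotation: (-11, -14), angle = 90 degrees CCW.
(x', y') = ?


cos(90) = 0, sin(90) = 1
x' = -11*0 + 14*1 = 14
y' = -11*1 - 14*0 = -11

(14, -11)


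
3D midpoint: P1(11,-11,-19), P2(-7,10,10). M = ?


Mx = (11- 7)/2 = 2.0000
My = (-11+10)/2 = -0.5000
Mz = (-19+10)/2 = -4.5000

M = (2.0000, -0.5000, -4.5000)


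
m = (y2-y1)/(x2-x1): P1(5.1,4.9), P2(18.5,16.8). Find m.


dy = 16.8 - 4.9 = 11.9
dx = 18.5 - 5.1 = 13.4
m = 11.9/13.4 = 0.8881

m = 0.8881


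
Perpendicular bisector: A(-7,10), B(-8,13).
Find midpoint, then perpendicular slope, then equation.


Midpoint = (-7.5, 11.5)
Slope of AB = dy/dx = 3/(-1) = -3.0000
Perp slope = -dx/dy = 1/3 = 0.3333
b = My - (perp slope)*Mx = 11.5 + (-1*(-7.5))/3 = 11.5 + 2.5000 = 14.0000

y = 0.3333x + 14.0000


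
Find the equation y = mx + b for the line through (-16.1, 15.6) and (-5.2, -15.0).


m = (-30.6)/(10.9) = -2.8073
b = y1 - m*x1 = 15.6 - (-30.6*(-16.1))/(10.9) = 15.6 - 45.1982 = -29.5982

y = -2.8073x - 29.5982


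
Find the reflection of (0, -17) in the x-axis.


Reflection rule for x-axis: (x, -y)
(0, -17) -> (0, 17)

(0, 17)


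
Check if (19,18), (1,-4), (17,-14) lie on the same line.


19*(-4+ 14) + 1*(-14-18) + 17*(18+ 4)
= 190 - 32 + 374 = 532

No, not collinear (determinant = 532)


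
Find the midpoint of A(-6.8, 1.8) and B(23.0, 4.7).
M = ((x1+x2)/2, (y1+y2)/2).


Mx = (-6.8 + 23.0)/2 = 16.2/2 = 8.1000
My = (1.8 + 4.7)/2 = 6.5/2 = 3.2500

(8.1000, 3.2500)


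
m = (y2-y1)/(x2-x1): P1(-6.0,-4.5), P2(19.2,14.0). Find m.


dy = 14.0 + 4.5 = 18.5
dx = 19.2 + 6.0 = 25.2
m = 18.5/25.2 = 0.7341

m = 0.7341


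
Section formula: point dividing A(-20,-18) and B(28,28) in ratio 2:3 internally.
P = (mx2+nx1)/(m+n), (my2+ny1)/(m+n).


Px = (2*28 + 3*(-20))/5 = -4/5 = -0.8000
Py = (2*28 + 3*(-18))/5 = 2/5 = 0.4000

P = (-0.8000, 0.4000)


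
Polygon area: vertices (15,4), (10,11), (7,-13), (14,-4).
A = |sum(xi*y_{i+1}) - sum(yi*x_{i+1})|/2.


sum(xi*y_{i+1}) = 15*11 + 10*(-13) + 7*(-4) + 14*4 = 63
sum(yi*x_{i+1}) = 4*10 + 11*7 - 13*14 - 4*15 = -125
Area = |63 + 125|/2 = 188/2 = 94.0000

94.0000 sq units


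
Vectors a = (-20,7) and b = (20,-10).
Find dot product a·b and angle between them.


a·b = -20*20 + 7*(-10) = -400 - 70 = -470
|a| = sqrt(400+49) = 21.1896
|b| = sqrt(400+100) = 22.3607
cos(theta) = -470/(sqrt(449)*sqrt(500)) = -470/sqrt(224500) = -0.991950
theta = arccos(-470/sqrt(224500)) = 172.7250 degrees

a·b = -470, theta = 172.7250 deg


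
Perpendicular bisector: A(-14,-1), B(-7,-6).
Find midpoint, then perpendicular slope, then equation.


Midpoint = (-10.5, -3.5)
Slope of AB = dy/dx = -5/7 = -0.7143
Perp slope = -dx/dy = 7/5 = 1.4000
b = My - (perp slope)*Mx = -3.5 + (7*(-10.5))/(-5) = -3.5 + 14.7000 = 11.2000

y = 1.4000x + 11.2000


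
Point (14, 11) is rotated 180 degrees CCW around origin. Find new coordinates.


cos(180) = -1, sin(180) = 0
x' = 14*(-1) - 11*0 = -14
y' = 14*0 + 11*(-1) = -11

(-14, -11)


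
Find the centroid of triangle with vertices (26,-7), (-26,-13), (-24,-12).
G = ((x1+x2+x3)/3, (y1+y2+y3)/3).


Gx = (26- 26- 24)/3 = -24/3 = -8.0000
Gy = (-7- 13- 12)/3 = -32/3 = -10.6667

G = (-8.0000, -10.6667)


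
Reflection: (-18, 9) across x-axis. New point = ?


Reflection rule for x-axis: (x, -y)
(-18, 9) -> (-18, -9)

(-18, -9)


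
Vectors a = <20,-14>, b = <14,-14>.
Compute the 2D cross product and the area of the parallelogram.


cross = 20*(-14) + 14*14 = -280 + 196 = -84
Parallelogram area = |-84| = 84

cross = -84, parallelogram area = 84


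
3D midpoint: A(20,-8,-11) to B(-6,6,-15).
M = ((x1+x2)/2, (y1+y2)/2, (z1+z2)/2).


Mx = (20- 6)/2 = 7.0000
My = (-8+6)/2 = -1.0000
Mz = (-11- 15)/2 = -13.0000

M = (7.0000, -1.0000, -13.0000)


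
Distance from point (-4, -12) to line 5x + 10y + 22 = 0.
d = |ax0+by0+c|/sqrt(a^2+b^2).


|5*(-4) + 10*(-12) + 22| = |-118| = 118
sqrt(25 + 100) = sqrt(125) = 11.1803
d = 118/sqrt(125) = 10.5542

10.5542


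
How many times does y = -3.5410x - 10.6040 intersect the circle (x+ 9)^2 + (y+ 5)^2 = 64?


Substitute y = -3.5410x - 10.6040: (x+ 9)^2 + (-3.5410x- 10.6040+ 5)^2 = 64
Expand to Ax^2 + Bx + C = 0, where b-k = -5.604
A = 1+m^2 = 13.538681
B = 2(m(b-k) - h) = 2(-3.5410*(-5.604) + 9) = 57.687528
C = h^2 + (b-k)^2 - r^2 = 81 + 31.404816 - 64 = 48.404816
disc = B^2-4AC = 3327.8509 - 2621.3495 = 706.5014
disc > 0

2 intersection points


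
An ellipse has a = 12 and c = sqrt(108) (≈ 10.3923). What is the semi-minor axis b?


b^2 = 12^2 - (sqrt(108))^2 = 144 - 108 = 36
b = sqrt(36) = 6

b = 6


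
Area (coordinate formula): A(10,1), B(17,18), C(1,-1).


10*(18+ 1) = 190
17*(-1-1) = -34
1*(1-18) = -17
sum = 139
Area = |139|/2 = 69.5000

69.5000 sq units


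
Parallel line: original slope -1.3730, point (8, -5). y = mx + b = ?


Parallel lines have equal slopes.
m2 = -1.3730
b2 = -5 + 1.3730*8 = 5.9840

y = -1.3730x + 5.9840


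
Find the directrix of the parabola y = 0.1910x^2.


a = 0.1910
1/(4a) = 1.3089
directrix: y = -1.3089 = -1.3089

y = -1.3089


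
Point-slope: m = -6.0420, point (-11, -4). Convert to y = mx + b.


y + 4 = -6.0420(x + 11)
y = -6.0420x - 4 + 6.0420*(-11)
y = -6.0420x - 70.4620

y = -6.0420x - 70.4620


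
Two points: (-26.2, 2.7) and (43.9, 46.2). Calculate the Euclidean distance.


dx = 43.9 + 26.2 = 70.1
dy = 46.2 - 2.7 = 43.5
d = sqrt(4914.01 + 1892.25) = sqrt(6806.26) = 82.5001

82.5001


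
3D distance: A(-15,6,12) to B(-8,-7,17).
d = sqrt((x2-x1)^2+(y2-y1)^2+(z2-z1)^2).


dx=7, dy=-13, dz=5
d = sqrt(49+169+25) = sqrt(243) = 15.5885

15.5885


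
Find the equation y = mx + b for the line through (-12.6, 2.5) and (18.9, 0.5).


m = (-2.0)/(31.5) = -0.0635
b = y1 - m*x1 = 2.5 - (-2.0*(-12.6))/(31.5) = 2.5 - 0.8000 = 1.7000

y = -0.0635x + 1.7000


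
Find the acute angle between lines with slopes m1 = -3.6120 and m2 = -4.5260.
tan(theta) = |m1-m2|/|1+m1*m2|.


m1-m2 = 0.914
1+m1*m2 = 17.347912
tan(theta) = |0.914/17.347912| = 0.052686
theta = arctan(|0.914/17.347912|) = 3.0159 degrees (acute angle)

3.0159 degrees


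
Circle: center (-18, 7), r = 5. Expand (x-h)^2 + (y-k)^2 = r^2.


(x+ 18)^2 + (y-7)^2 = 5^2
D = -2h = 36, E = -2k = -14
F = h^2+k^2-r^2 = 324+49-25 = 348

x^2 + y^2 + 36x - 14y + 348 = 0


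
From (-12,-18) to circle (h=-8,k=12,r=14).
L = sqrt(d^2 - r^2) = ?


d = sqrt((-12+ 8)^2 + (-18-12)^2) = sqrt(16+900) = 30.2655
L = sqrt(916.0000 - 196) = sqrt(720.0000) = 26.8328

26.8328


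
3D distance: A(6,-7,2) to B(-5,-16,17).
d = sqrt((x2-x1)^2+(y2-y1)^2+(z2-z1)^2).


dx=-11, dy=-9, dz=15
d = sqrt(121+81+225) = sqrt(427) = 20.6640

20.6640


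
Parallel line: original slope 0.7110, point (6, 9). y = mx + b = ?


Parallel lines have equal slopes.
m2 = 0.7110
b2 = 9 - 0.7110*6 = 4.7340

y = 0.7110x + 4.7340


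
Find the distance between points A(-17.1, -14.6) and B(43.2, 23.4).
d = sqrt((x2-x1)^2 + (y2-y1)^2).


dx = 43.2 + 17.1 = 60.3
dy = 23.4 + 14.6 = 38.0
d = sqrt(3636.09 + 1444.0) = sqrt(5080.09) = 71.2748

71.2748


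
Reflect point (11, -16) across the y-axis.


Reflection rule for y-axis: (-x, y)
(11, -16) -> (-11, -16)

(-11, -16)


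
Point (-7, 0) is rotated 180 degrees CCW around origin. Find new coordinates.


cos(180) = -1, sin(180) = 0
x' = -7*(-1) - 0*0 = 7
y' = -7*0 + 0*(-1) = 0

(7, 0)


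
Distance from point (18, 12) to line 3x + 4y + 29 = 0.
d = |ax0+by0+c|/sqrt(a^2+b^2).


|3*18 + 4*12 + 29| = |131| = 131
sqrt(9 + 16) = sqrt(25) = 5.0000
d = 131/sqrt(25) = 26.2000

26.2000


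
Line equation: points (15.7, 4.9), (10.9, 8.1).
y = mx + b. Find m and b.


m = (3.2)/(-4.8) = -0.6667
b = y1 - m*x1 = 4.9 - (3.2*15.7)/(-4.8) = 4.9 + 10.4667 = 15.3667

y = -0.6667x + 15.3667


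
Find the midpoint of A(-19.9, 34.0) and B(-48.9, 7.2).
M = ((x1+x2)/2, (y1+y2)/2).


Mx = (-19.9 - 48.9)/2 = -68.8/2 = -34.4000
My = (34.0 + 7.2)/2 = 41.2/2 = 20.6000

(-34.4000, 20.6000)


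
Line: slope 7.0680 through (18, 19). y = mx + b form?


y - 19 = 7.0680(x - 18)
y = 7.0680x + 19 - 7.0680*18
y = 7.0680x - 108.2240

y = 7.0680x - 108.2240


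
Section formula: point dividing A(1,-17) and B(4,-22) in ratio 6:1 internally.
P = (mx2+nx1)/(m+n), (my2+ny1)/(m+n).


Px = (6*4 + 1*1)/7 = 25/7 = 3.5714
Py = (6*(-22) + 1*(-17))/7 = -149/7 = -21.2857

P = (3.5714, -21.2857)


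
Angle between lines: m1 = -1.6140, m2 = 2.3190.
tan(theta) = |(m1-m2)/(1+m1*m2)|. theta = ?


m1-m2 = -3.933
1+m1*m2 = -2.742866
tan(theta) = |-3.933/(-2.742866)| = 1.433902
theta = arctan(|-3.933/(-2.742866)|) = 55.1082 degrees (acute angle)

55.1082 degrees


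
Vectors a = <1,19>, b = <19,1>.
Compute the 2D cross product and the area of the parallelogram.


cross = 1*1 - 19*19 = 1 - 361 = -360
Parallelogram area = |-360| = 360

cross = -360, parallelogram area = 360


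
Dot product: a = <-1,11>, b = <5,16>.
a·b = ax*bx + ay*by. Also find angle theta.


a·b = -1*5 + 11*16 = -5 + 176 = 171
|a| = sqrt(1+121) = 11.0454
|b| = sqrt(25+256) = 16.7631
cos(theta) = 171/(sqrt(122)*sqrt(281)) = 171/sqrt(34282) = 0.923556
theta = arccos(171/sqrt(34282)) = 22.5485 degrees

a·b = 171, theta = 22.5485 deg


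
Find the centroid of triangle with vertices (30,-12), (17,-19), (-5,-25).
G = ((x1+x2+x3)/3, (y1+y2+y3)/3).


Gx = (30+17- 5)/3 = 42/3 = 14.0000
Gy = (-12- 19- 25)/3 = -56/3 = -18.6667

G = (14.0000, -18.6667)


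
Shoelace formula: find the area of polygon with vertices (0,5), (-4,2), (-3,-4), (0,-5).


sum(xi*y_{i+1}) = 0*2 - 4*(-4) - 3*(-5) + 0*5 = 31
sum(yi*x_{i+1}) = 5*(-4) + 2*(-3) - 4*0 - 5*0 = -26
Area = |31 + 26|/2 = 57/2 = 28.5000

28.5000 sq units


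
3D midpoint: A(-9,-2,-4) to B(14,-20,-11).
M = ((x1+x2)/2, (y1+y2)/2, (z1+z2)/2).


Mx = (-9+14)/2 = 2.5000
My = (-2- 20)/2 = -11.0000
Mz = (-4- 11)/2 = -7.5000

M = (2.5000, -11.0000, -7.5000)


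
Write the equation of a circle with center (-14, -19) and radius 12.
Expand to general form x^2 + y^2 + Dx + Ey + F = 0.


(x+ 14)^2 + (y+ 19)^2 = 12^2
D = -2h = 28, E = -2k = 38
F = h^2+k^2-r^2 = 196+361-144 = 413

x^2 + y^2 + 28x + 38y + 413 = 0


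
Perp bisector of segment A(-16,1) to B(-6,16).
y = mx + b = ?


Midpoint = (-11, 8.5)
Slope of AB = dy/dx = 15/10 = 1.5000
Perp slope = -dx/dy = -10/15 = -0.6667
b = My - (perp slope)*Mx = 8.5 + (10*(-11))/15 = 8.5 - 7.3333 = 1.1667

y = -0.6667x + 1.1667


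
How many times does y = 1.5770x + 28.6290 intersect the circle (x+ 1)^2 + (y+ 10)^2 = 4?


Substitute y = 1.5770x + 28.6290: (x+ 1)^2 + (1.5770x+28.6290+ 10)^2 = 4
Expand to Ax^2 + Bx + C = 0, where b-k = 38.629
A = 1+m^2 = 3.486929
B = 2(m(b-k) - h) = 2(1.5770*38.629 + 1) = 123.835866
C = h^2 + (b-k)^2 - r^2 = 1 + 1492.199641 - 4 = 1489.199641
disc = B^2-4AC = 15335.3217 - 20770.9337 = -5435.6120
disc < 0

0 intersection points


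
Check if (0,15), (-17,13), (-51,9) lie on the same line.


0*(13-9) - 17*(9-15) - 51*(15-13)
= 0 + 102 - 102 = 0

Yes, collinear (determinant = 0)


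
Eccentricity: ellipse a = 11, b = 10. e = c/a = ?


c = sqrt(121-100) = sqrt(21) = 4.5826
e = c/a = sqrt(21)/11 = 0.4166

e = 0.4166


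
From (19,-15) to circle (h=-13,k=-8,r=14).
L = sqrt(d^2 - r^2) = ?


d = sqrt((19+ 13)^2 + (-15+ 8)^2) = sqrt(1024+49) = 32.7567
L = sqrt(1073.0000 - 196) = sqrt(877.0000) = 29.6142

29.6142


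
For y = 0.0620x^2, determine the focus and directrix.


a = 0.0620
1/(4a) = 4.0323
Focus = (0, 4.0323)
Directrix: y = -4.0323

Focus = (0, 4.0323), Directrix: y = -4.0323


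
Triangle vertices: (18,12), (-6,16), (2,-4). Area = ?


18*(16+ 4) = 360
-6*(-4-12) = 96
2*(12-16) = -8
sum = 448
Area = |448|/2 = 224.0000

224.0000 sq units


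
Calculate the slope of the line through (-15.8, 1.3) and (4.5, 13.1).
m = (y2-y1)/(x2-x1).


dy = 13.1 - 1.3 = 11.8
dx = 4.5 + 15.8 = 20.3
m = 11.8/20.3 = 0.5813

m = 0.5813


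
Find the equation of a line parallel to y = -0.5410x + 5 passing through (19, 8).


Parallel lines have equal slopes.
m2 = -0.5410
b2 = 8 + 0.5410*19 = 18.2790

y = -0.5410x + 18.2790


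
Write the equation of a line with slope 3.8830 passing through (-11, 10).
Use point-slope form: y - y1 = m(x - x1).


y - 10 = 3.8830(x + 11)
y = 3.8830x + 10 - 3.8830*(-11)
y = 3.8830x + 52.7130

y = 3.8830x + 52.7130


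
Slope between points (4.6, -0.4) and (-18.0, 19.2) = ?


dy = 19.2 + 0.4 = 19.6
dx = -18.0 - 4.6 = -22.6
m = 19.6/(-22.6) = -0.8673

m = -0.8673


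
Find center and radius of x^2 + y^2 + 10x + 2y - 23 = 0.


h = -D/2 = -10/2 = -5
k = -E/2 = -2/2 = -1
r^2 = h^2 + k^2 - F = 25 + 1 + 23 = 49
r = 7

Center (-5, -1), radius = 7


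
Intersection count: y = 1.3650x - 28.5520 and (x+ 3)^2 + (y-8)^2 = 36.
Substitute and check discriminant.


Substitute y = 1.3650x - 28.5520: (x+ 3)^2 + (1.3650x- 28.5520-8)^2 = 36
Expand to Ax^2 + Bx + C = 0, where b-k = -36.552
A = 1+m^2 = 2.863225
B = 2(m(b-k) - h) = 2(1.3650*(-36.552) + 3) = -93.78696
C = h^2 + (b-k)^2 - r^2 = 9 + 1336.048704 - 36 = 1309.048704
disc = B^2-4AC = 8795.9939 - 14992.4039 = -6196.4100
disc < 0

0 intersection points


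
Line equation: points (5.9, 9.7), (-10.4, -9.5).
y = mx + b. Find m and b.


m = (-19.2)/(-16.3) = 1.1779
b = y1 - m*x1 = 9.7 - (-19.2*5.9)/(-16.3) = 9.7 - 6.9497 = 2.7503

y = 1.1779x + 2.7503


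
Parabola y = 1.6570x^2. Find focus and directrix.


a = 1.6570
1/(4a) = 0.1509
Focus = (0, 0.1509)
Directrix: y = -0.1509

Focus = (0, 0.1509), Directrix: y = -0.1509


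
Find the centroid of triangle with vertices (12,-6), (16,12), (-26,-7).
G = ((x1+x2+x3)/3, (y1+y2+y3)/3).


Gx = (12+16- 26)/3 = 2/3 = 0.6667
Gy = (-6+12- 7)/3 = -1/3 = -0.3333

G = (0.6667, -0.3333)


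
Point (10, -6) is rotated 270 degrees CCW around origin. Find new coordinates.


cos(270) = 0, sin(270) = -1
x' = 10*0 + 6*(-1) = -6
y' = 10*(-1) - 6*0 = -10

(-6, -10)


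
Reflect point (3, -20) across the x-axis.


Reflection rule for x-axis: (x, -y)
(3, -20) -> (3, 20)

(3, 20)


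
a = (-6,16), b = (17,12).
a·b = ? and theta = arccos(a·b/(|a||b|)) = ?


a·b = -6*17 + 16*12 = -102 + 192 = 90
|a| = sqrt(36+256) = 17.0880
|b| = sqrt(289+144) = 20.8087
cos(theta) = 90/(sqrt(292)*sqrt(433)) = 90/sqrt(126436) = 0.253109
theta = arccos(90/sqrt(126436)) = 75.3385 degrees

a·b = 90, theta = 75.3385 deg


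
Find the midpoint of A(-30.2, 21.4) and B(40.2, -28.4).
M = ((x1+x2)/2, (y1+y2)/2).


Mx = (-30.2 + 40.2)/2 = 10/2 = 5.0000
My = (21.4 - 28.4)/2 = -7.0/2 = -3.5000

(5.0000, -3.5000)


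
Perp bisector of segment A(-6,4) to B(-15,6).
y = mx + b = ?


Midpoint = (-10.5, 5)
Slope of AB = dy/dx = 2/(-9) = -0.2222
Perp slope = -dx/dy = 9/2 = 4.5000
b = My - (perp slope)*Mx = 5 + (-9*(-10.5))/2 = 5 + 47.2500 = 52.2500

y = 4.5000x + 52.2500


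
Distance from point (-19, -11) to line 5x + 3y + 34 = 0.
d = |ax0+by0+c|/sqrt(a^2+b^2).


|5*(-19) + 3*(-11) + 34| = |-94| = 94
sqrt(25 + 9) = sqrt(34) = 5.8310
d = 94/sqrt(34) = 16.1209

16.1209


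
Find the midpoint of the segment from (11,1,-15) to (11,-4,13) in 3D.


Mx = (11+11)/2 = 11.0000
My = (1- 4)/2 = -1.5000
Mz = (-15+13)/2 = -1.0000

M = (11.0000, -1.5000, -1.0000)


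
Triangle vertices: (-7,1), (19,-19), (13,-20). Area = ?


-7*(-19+ 20) = -7
19*(-20-1) = -399
13*(1+ 19) = 260
sum = -146
Area = |-146|/2 = 73.0000

73.0000 sq units


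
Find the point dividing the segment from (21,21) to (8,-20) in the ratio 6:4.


Px = (6*8 + 4*21)/10 = 132/10 = 13.2000
Py = (6*(-20) + 4*21)/10 = -36/10 = -3.6000

P = (13.2000, -3.6000)


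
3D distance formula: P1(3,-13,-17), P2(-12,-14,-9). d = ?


dx=-15, dy=-1, dz=8
d = sqrt(225+1+64) = sqrt(290) = 17.0294

17.0294


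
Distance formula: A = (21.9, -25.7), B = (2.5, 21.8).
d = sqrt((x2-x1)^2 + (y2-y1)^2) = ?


dx = 2.5 - 21.9 = -19.4
dy = 21.8 + 25.7 = 47.5
d = sqrt(376.36 + 2256.25) = sqrt(2632.61) = 51.3090

51.3090


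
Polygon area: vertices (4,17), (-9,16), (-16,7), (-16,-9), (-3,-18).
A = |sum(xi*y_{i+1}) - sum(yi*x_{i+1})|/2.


sum(xi*y_{i+1}) = 4*16 - 9*7 - 16*(-9) - 16*(-18) - 3*17 = 382
sum(yi*x_{i+1}) = 17*(-9) + 16*(-16) + 7*(-16) - 9*(-3) - 18*4 = -566
Area = |382 + 566|/2 = 948/2 = 474.0000

474.0000 sq units


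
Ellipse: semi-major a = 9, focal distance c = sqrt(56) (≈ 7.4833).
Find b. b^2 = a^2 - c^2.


b^2 = 9^2 - (sqrt(56))^2 = 81 - 56 = 25
b = sqrt(25) = 5

b = 5


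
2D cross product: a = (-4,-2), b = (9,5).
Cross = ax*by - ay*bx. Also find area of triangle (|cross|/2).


cross = -4*5 + 2*9 = -20 + 18 = -2
Triangle area = |-2|/2 = 2/2 = 1.0000

cross = -2, triangle area = 1.0000


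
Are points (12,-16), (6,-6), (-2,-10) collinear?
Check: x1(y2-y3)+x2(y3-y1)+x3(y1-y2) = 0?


12*(-6+ 10) + 6*(-10+ 16) - 2*(-16+ 6)
= 48 + 36 + 20 = 104

No, not collinear (determinant = 104)


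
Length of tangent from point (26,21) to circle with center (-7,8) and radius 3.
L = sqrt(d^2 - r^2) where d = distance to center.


d = sqrt((26+ 7)^2 + (21-8)^2) = sqrt(1089+169) = 35.4683
L = sqrt(1258.0000 - 9) = sqrt(1249.0000) = 35.3412

35.3412


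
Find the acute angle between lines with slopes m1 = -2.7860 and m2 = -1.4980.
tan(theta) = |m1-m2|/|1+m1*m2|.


m1-m2 = -1.288
1+m1*m2 = 5.173428
tan(theta) = |-1.288/5.173428| = 0.248965
theta = arctan(|-1.288/5.173428|) = 13.9804 degrees (acute angle)

13.9804 degrees


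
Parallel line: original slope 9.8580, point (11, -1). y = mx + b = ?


Parallel lines have equal slopes.
m2 = 9.8580
b2 = -1 - 9.8580*11 = -109.4380

y = 9.8580x - 109.4380


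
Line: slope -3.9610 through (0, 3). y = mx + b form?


y - 3 = -3.9610(x - 0)
y = -3.9610x + 3 + 3.9610*0
y = -3.9610x + 3.0000

y = -3.9610x + 3.0000


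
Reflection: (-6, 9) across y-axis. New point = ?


Reflection rule for y-axis: (-x, y)
(-6, 9) -> (6, 9)

(6, 9)


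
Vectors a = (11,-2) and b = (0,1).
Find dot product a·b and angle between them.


a·b = 11*0 - 2*1 = 0 - 2 = -2
|a| = sqrt(121+4) = 11.1803
|b| = sqrt(0+1) = 1.0000
cos(theta) = -2/(sqrt(125)*sqrt(1)) = -2/sqrt(125) = -0.178885
theta = arccos(-2/sqrt(125)) = 100.3048 degrees

a·b = -2, theta = 100.3048 deg


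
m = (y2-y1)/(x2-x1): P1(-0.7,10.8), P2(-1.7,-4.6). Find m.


dy = -4.6 - 10.8 = -15.4
dx = -1.7 + 0.7 = -1.0
m = -15.4/(-1.0) = 15.4000

m = 15.4000


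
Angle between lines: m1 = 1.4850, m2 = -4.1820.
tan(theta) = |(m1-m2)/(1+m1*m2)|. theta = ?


m1-m2 = 5.667
1+m1*m2 = -5.21027
tan(theta) = |5.667/(-5.21027)| = 1.087660
theta = arctan(|5.667/(-5.21027)|) = 47.4044 degrees (acute angle)

47.4044 degrees


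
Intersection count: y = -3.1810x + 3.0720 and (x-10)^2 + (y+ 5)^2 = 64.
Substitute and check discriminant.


Substitute y = -3.1810x + 3.0720: (x-10)^2 + (-3.1810x+3.0720+ 5)^2 = 64
Expand to Ax^2 + Bx + C = 0, where b-k = 8.072
A = 1+m^2 = 11.118761
B = 2(m(b-k) - h) = 2(-3.1810*8.072 - 10) = -71.354064
C = h^2 + (b-k)^2 - r^2 = 100 + 65.157184 - 64 = 101.157184
disc = B^2-4AC = 5091.4024 - 4498.9702 = 592.4322
disc > 0

2 intersection points
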